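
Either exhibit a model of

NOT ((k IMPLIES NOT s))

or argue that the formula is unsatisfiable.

s=T, k=T

  NOT ((k IMPLIES NOT s)) = True
    k IMPLIES NOT s = False
      NOT s = False
The formula evaluates to True.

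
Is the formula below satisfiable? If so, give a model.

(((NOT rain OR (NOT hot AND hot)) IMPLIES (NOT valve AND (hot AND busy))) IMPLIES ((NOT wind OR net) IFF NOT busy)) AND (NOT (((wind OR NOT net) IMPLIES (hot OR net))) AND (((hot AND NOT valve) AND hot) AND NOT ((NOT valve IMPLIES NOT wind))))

Unsatisfiable — no assignment works.

Case hot = True: the conjunct NOT (((wind OR NOT net) IMPLIES (hot OR net))) becomes NOT (((wind OR NOT net) IMPLIES True)) = False.
Case hot = False: the conjunct hot is False.
Both cases fail — unsatisfiable.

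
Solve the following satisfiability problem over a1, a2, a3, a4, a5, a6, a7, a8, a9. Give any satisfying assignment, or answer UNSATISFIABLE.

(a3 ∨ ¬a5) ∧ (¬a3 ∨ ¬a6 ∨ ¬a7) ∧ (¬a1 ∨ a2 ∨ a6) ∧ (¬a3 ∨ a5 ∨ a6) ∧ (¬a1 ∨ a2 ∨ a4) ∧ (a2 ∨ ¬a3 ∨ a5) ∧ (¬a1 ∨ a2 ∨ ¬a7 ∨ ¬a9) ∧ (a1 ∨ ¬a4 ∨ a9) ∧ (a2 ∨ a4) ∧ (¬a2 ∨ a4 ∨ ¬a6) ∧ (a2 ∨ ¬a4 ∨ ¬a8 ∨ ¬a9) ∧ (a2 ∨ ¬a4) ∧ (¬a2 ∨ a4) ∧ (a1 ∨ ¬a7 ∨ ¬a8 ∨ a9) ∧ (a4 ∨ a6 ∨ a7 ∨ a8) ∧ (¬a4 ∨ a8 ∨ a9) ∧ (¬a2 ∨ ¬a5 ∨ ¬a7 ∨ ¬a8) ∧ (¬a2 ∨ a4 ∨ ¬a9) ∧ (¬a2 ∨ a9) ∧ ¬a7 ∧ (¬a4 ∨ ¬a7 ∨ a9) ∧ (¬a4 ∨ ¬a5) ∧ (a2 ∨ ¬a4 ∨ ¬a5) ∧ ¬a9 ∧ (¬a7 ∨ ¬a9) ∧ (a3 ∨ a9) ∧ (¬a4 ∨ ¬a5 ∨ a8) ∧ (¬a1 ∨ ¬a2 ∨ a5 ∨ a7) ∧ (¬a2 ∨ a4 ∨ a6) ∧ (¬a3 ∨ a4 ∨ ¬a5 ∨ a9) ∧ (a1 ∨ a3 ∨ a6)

Unsatisfiable

Case a9 = True:
  Clause (¬a9) is falsified — contradiction.
Case a9 = False:
  (¬a2 ∨ a9) forces a2 = False.
  (a2 ∨ a4) forces a4 = True.
  Clause (a2 ∨ ¬a4) is falsified — contradiction.
Both cases fail, so the formula is unsatisfiable.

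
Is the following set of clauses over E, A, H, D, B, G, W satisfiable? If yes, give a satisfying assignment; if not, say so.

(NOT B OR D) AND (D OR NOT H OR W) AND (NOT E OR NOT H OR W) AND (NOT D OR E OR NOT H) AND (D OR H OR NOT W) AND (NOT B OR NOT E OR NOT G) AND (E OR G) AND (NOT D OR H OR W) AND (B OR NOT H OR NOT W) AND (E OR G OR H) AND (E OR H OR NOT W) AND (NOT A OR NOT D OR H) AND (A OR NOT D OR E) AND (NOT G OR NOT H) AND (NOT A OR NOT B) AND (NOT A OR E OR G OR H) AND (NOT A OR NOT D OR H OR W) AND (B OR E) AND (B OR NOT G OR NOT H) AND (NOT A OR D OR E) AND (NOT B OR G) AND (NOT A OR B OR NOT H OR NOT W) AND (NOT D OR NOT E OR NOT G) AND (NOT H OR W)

Set E = True.
Set A = False.
Try H = True:
  (NOT E OR NOT H OR W) forces W = True.
  (B OR NOT H OR NOT W) forces B = True.
  (NOT B OR D) forces D = True.
  (NOT B OR NOT E OR NOT G) forces G = False.
  clause (NOT B OR G) is falsified — backtrack.
So H = False.
Set D = False.
  then (NOT B OR D) forces B = False.
  then (D OR H OR NOT W) forces W = False.
Set G = False.
All clauses satisfied.

E=T; A=F; H=F; D=F; B=F; G=F; W=F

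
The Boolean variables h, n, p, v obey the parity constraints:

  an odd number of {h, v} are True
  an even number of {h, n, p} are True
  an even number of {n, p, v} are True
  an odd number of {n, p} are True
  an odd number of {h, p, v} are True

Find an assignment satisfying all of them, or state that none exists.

UNSATISFIABLE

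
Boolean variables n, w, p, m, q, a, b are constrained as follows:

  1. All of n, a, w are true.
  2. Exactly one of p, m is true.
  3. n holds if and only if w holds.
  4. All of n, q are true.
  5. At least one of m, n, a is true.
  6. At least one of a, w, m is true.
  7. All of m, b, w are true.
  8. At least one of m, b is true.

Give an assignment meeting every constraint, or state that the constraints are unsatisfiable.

n=T, w=T, p=F, m=T, q=T, a=T, b=T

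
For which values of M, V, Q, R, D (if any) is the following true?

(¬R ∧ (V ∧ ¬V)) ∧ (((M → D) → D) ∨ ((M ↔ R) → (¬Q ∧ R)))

UNSATISFIABLE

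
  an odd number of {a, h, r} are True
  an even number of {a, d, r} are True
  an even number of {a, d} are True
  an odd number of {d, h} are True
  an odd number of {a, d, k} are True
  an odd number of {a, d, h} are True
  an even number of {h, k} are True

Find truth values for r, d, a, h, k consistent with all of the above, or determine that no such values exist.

r=F, d=F, a=F, h=T, k=T

{a, h, r}: 1 true → odd ✓
{a, d, r}: 0 true → even ✓
{a, d}: 0 true → even ✓
{d, h}: 1 true → odd ✓
{a, d, k}: 1 true → odd ✓
{a, d, h}: 1 true → odd ✓
{h, k}: 2 true → even ✓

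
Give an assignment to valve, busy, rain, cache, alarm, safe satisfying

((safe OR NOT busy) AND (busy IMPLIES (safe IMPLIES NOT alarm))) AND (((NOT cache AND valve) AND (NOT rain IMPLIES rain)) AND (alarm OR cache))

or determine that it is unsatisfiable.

valve = True; busy = False; rain = True; cache = False; alarm = True; safe = True

  (safe OR NOT busy) AND (busy IMPLIES (safe IMPLIES NOT alarm)) = True
    safe OR NOT busy = True
      NOT busy = True
    busy IMPLIES (safe IMPLIES NOT alarm) = True
      safe IMPLIES NOT alarm = False
        NOT alarm = False
  ((NOT cache AND valve) AND (NOT rain IMPLIES rain)) AND (alarm OR cache) = True
    (NOT cache AND valve) AND (NOT rain IMPLIES rain) = True
      NOT cache AND valve = True
        NOT cache = True
      NOT rain IMPLIES rain = True
        NOT rain = False
    alarm OR cache = True
Both conjuncts True, so the formula holds.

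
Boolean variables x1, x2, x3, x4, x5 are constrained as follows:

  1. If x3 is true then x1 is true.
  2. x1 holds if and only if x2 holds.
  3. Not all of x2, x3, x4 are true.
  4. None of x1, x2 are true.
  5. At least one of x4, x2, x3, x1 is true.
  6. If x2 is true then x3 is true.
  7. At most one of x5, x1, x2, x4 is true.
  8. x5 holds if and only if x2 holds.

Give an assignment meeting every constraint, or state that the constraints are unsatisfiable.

x1=F; x2=F; x3=F; x4=T; x5=F

  (1) x3=F ⇒ x1: vacuous ✓
  (2) x1=F, x2=F — same ✓
  (3) {x2, x3, x4}: 1/3 true — not all ✓
  (4) {x1, x2}: 0 true — none ✓
  (5) {x4, x2, x3, x1}: 1 true — at least one ✓
  (6) x2=F ⇒ x3: vacuous ✓
  (7) {x5, x1, x2, x4}: 1 true — at most one ✓
  (8) x5=F, x2=F — same ✓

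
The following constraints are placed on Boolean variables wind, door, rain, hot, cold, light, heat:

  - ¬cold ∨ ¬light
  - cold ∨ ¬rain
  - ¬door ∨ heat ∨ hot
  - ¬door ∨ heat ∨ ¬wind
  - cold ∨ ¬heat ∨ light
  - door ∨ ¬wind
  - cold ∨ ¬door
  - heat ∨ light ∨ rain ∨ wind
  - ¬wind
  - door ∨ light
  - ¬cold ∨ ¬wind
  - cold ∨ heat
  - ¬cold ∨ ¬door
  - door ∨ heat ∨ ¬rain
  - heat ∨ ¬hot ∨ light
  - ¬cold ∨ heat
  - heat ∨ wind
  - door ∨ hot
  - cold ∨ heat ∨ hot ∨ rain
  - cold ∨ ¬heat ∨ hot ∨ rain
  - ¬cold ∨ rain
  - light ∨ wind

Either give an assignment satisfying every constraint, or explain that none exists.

wind = False, door = False, rain = False, hot = True, cold = False, light = True, heat = True

Unit clause (¬wind) forces wind = False.
In (heat ∨ wind) only heat is left, so heat = True.
In (light ∨ wind) only light is left, so light = True.
In (¬cold ∨ ¬light) only ¬cold is left, so cold = False.
In (cold ∨ ¬rain) only ¬rain is left, so rain = False.
In (cold ∨ ¬door) only ¬door is left, so door = False.
In (door ∨ hot) only hot is left, so hot = True.
All clauses satisfied.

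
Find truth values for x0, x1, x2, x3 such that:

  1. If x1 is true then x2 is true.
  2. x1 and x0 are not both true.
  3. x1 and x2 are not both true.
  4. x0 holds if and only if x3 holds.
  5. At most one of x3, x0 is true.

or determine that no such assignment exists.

x0: False, x1: False, x2: True, x3: False

  (1) x1=F ⇒ x2: vacuous ✓
  (2) x1=F, x0=F — not both ✓
  (3) x1=F, x2=T — not both ✓
  (4) x0=F, x3=F — same ✓
  (5) {x3, x0}: 0 true — at most one ✓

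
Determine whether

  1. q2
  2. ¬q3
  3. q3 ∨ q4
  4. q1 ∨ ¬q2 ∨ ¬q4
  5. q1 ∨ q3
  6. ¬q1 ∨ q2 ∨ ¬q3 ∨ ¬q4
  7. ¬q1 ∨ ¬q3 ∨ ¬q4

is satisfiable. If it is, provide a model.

q1 = True, q2 = True, q3 = False, q4 = True

Unit clause (q2) forces q2 = True.
Unit clause (¬q3) forces q3 = False.
In (q3 ∨ q4) only q4 is left, so q4 = True.
In (q1 ∨ ¬q2 ∨ ¬q4) only q1 is left, so q1 = True.
Check each clause:
  (q2): q2 holds.
  (¬q3): ¬q3 holds.
  (q3 ∨ q4): q4 holds.
  (q1 ∨ ¬q2 ∨ ¬q4): q1 holds.
  (q1 ∨ q3): q1 holds.
  (¬q1 ∨ q2 ∨ ¬q3 ∨ ¬q4): q2 holds.
  (¬q1 ∨ ¬q3 ∨ ¬q4): ¬q3 holds.
All clauses satisfied.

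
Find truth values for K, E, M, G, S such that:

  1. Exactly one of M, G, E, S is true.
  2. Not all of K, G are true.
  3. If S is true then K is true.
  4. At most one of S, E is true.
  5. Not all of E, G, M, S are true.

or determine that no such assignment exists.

K: True; E: False; M: True; G: False; S: False

  (1) {M, G, E, S}: 1 true — exactly one ✓
  (2) {K, G}: 1/2 true — not all ✓
  (3) S=F ⇒ K: vacuous ✓
  (4) {S, E}: 0 true — at most one ✓
  (5) {E, G, M, S}: 1/4 true — not all ✓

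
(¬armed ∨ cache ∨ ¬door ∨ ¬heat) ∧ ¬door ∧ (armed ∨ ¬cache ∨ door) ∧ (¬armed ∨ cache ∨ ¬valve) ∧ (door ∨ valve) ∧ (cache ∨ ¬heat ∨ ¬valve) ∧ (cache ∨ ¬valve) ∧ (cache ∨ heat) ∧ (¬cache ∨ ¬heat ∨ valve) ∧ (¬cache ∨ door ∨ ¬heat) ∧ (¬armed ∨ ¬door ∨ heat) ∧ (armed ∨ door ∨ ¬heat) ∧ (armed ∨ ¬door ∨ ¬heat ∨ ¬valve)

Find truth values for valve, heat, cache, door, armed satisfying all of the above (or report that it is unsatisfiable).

valve = True, heat = False, cache = True, door = False, armed = True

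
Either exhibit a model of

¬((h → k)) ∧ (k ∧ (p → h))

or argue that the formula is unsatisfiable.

UNSATISFIABLE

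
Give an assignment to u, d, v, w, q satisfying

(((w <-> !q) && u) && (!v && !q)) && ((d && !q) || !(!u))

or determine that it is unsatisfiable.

u=T; d=F; v=F; w=T; q=F

  ((w <-> !q) && u) && (!v && !q) = True
    (w <-> !q) && u = True
      w <-> !q = True
        !q = True
    !v && !q = True
      !v = True
      !q = True
  (d && !q) || !(!u) = True
    d && !q = False
      !q = True
    !(!u) = True
      !u = False
Both conjuncts True, so the formula holds.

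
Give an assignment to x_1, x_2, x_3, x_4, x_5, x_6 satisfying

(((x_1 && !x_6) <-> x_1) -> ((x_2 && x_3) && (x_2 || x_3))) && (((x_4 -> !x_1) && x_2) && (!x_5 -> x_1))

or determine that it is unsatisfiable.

x_1: False, x_2: True, x_3: True, x_4: True, x_5: True, x_6: True

  ((x_1 && !x_6) <-> x_1) -> ((x_2 && x_3) && (x_2 || x_3)) = True
    (x_1 && !x_6) <-> x_1 = True
      x_1 && !x_6 = False
        !x_6 = False
    (x_2 && x_3) && (x_2 || x_3) = True
      x_2 && x_3 = True
      x_2 || x_3 = True
  ((x_4 -> !x_1) && x_2) && (!x_5 -> x_1) = True
    (x_4 -> !x_1) && x_2 = True
      x_4 -> !x_1 = True
        !x_1 = True
    !x_5 -> x_1 = True
      !x_5 = False
Both conjuncts True, so the formula holds.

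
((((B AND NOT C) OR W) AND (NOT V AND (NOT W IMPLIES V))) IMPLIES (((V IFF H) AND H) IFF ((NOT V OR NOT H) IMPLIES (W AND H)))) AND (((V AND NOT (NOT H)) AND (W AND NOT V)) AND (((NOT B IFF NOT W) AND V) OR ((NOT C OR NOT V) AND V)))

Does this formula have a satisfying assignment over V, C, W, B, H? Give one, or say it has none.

Case V = True: the conjunct NOT V is False.
Case V = False: the conjunct V is False.
Both cases fail — unsatisfiable.

The formula is unsatisfiable.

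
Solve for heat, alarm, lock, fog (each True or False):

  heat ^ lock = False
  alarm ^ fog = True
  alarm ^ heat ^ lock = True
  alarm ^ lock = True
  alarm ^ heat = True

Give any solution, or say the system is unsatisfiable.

heat: False, alarm: True, lock: False, fog: False

heat ^ lock = F ^ F = False ✓
alarm ^ fog = T ^ F = True ✓
alarm ^ heat ^ lock = T ^ F ^ F = True ✓
alarm ^ lock = T ^ F = True ✓
alarm ^ heat = T ^ F = True ✓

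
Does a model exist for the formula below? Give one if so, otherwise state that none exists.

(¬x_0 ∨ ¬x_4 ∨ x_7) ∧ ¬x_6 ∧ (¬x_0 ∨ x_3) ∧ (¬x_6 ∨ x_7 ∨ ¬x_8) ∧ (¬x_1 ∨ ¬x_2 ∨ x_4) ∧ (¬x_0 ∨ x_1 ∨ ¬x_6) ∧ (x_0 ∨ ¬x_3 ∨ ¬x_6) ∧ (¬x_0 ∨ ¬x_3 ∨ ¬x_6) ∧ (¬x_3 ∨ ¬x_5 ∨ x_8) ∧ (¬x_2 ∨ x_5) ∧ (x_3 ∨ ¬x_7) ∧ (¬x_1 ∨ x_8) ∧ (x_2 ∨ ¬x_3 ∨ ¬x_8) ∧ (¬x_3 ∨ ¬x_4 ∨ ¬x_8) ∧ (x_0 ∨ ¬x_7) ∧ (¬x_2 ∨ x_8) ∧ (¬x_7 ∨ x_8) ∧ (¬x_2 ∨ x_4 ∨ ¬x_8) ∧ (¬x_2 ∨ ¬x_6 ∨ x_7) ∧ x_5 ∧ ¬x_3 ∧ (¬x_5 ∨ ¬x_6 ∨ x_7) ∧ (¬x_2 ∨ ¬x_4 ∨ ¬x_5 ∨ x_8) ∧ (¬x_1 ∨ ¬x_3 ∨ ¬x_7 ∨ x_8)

x_0 = False, x_1 = True, x_2 = False, x_3 = False, x_4 = True, x_5 = True, x_6 = False, x_7 = False, x_8 = True

Unit clause (¬x_6) forces x_6 = False.
Unit clause (x_5) forces x_5 = True.
Unit clause (¬x_3) forces x_3 = False.
In (¬x_0 ∨ x_3) only ¬x_0 is left, so x_0 = False.
In (x_3 ∨ ¬x_7) only ¬x_7 is left, so x_7 = False.
Set x_1 = True.
  then (¬x_1 ∨ x_8) forces x_8 = True.
Set x_2 = False.
Set x_4 = True.
All clauses satisfied.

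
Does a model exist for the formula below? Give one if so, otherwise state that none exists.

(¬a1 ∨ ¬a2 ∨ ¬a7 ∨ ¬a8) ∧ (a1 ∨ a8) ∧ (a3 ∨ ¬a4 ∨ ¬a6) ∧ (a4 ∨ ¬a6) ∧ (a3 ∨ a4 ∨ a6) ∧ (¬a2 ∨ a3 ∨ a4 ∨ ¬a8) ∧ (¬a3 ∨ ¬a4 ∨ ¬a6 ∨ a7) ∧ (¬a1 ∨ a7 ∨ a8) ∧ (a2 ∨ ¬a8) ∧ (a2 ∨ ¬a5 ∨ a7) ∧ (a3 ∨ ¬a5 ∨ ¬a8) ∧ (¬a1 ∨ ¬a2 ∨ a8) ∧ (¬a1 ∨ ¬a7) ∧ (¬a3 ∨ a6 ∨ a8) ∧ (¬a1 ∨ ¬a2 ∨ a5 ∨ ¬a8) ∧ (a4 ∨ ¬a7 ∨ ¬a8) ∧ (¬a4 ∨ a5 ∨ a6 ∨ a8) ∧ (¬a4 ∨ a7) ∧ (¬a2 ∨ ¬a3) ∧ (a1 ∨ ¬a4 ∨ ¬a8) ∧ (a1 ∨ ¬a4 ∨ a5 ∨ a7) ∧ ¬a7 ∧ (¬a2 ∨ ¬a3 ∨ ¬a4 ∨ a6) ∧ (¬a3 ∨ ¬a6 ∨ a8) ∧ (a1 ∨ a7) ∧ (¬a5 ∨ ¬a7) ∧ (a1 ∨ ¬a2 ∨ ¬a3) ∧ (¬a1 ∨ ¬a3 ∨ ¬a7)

UNSATISFIABLE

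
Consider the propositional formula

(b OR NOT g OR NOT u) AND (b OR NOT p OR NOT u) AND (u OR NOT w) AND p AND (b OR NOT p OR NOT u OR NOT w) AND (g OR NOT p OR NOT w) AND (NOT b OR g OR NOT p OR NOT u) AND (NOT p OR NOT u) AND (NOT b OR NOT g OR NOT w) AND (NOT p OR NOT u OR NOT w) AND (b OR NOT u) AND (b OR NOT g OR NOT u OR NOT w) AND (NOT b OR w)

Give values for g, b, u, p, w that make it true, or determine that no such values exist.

g = True, b = False, u = False, p = True, w = False

Unit clause (p) forces p = True.
In (NOT p OR NOT u) only NOT u is left, so u = False.
In (u OR NOT w) only NOT w is left, so w = False.
In (NOT b OR w) only NOT b is left, so b = False.
Set g = True.
All clauses satisfied.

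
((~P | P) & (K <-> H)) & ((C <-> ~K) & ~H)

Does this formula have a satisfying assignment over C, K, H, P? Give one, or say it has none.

C = True; K = False; H = False; P = False

  (~P | P) & (K <-> H) = True
    ~P | P = True
      ~P = True
    K <-> H = True
  (C <-> ~K) & ~H = True
    C <-> ~K = True
      ~K = True
    ~H = True
Both conjuncts True, so the formula holds.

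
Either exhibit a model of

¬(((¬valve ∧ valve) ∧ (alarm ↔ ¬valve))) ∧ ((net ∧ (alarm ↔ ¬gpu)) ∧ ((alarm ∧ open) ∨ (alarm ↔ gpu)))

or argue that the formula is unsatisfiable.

net = True, gpu = False, open = True, valve = False, alarm = True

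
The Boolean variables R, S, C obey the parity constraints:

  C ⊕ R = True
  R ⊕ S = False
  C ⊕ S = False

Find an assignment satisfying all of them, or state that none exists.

Adding constraints 1, 2, 3 mod 2: every variable appears an even number of times on the left, so the left side is 0.
But the right sides sum to 1 (mod 2). 0 ≠ 1 — the system is inconsistent.

Unsatisfiable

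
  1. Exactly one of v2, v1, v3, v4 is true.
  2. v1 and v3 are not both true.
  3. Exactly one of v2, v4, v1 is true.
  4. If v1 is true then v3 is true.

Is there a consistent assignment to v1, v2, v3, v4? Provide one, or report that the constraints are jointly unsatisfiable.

v1 = False, v2 = True, v3 = False, v4 = False

  (1) {v2, v1, v3, v4}: 1 true — exactly one ✓
  (2) v1=F, v3=F — not both ✓
  (3) {v2, v4, v1}: 1 true — exactly one ✓
  (4) v1=F ⇒ v3: vacuous ✓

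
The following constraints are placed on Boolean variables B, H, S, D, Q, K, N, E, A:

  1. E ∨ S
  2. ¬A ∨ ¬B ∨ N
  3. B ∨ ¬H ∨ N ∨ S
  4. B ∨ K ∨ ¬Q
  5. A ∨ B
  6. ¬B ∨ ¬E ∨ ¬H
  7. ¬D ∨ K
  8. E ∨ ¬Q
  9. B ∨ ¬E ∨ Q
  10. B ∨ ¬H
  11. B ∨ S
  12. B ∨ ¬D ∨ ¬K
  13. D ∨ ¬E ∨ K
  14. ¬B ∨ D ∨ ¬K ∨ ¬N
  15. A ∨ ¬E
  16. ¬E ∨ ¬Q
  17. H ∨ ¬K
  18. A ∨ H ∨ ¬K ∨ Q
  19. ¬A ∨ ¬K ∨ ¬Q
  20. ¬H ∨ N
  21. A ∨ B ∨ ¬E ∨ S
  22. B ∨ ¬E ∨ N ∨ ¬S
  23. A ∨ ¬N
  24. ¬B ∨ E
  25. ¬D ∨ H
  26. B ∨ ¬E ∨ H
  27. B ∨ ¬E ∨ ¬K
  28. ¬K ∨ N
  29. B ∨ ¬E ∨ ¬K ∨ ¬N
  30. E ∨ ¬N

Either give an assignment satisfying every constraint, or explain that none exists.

B=F, H=F, S=T, D=F, Q=F, K=F, N=F, E=F, A=T

Set B = False.
  then (A ∨ B) forces A = True.
  then (B ∨ ¬H) forces H = False.
  then (B ∨ S) forces S = True.
  then (H ∨ ¬K) forces K = False.
  then (¬D ∨ H) forces D = False.
  then (B ∨ ¬E ∨ H) forces E = False.
  then (E ∨ ¬N) forces N = False.
  then (B ∨ K ∨ ¬Q) forces Q = False.
All clauses satisfied.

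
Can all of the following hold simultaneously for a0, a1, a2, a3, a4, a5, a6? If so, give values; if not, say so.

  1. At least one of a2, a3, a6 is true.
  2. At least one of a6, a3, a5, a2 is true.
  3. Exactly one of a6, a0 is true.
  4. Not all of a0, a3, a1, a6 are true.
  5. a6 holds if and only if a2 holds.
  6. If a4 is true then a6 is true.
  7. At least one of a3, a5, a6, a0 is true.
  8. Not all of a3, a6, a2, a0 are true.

a0 = True; a1 = True; a2 = False; a3 = True; a4 = False; a5 = False; a6 = False

  (1) {a2, a3, a6}: 1 true — at least one ✓
  (2) {a6, a3, a5, a2}: 1 true — at least one ✓
  (3) {a6, a0}: 1 true — exactly one ✓
  (4) {a0, a3, a1, a6}: 3/4 true — not all ✓
  (5) a6=F, a2=F — same ✓
  (6) a4=F ⇒ a6: vacuous ✓
  (7) {a3, a5, a6, a0}: 2 true — at least one ✓
  (8) {a3, a6, a2, a0}: 2/4 true — not all ✓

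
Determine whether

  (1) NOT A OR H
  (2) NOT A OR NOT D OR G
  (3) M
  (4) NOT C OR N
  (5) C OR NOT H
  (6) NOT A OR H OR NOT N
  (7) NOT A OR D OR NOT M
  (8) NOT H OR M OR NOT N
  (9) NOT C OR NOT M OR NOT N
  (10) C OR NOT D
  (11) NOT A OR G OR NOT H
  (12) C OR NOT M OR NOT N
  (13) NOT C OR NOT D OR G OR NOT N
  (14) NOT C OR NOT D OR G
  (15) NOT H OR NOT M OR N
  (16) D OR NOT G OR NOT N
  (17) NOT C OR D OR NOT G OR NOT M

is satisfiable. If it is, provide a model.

Unit clause (M) forces M = True.
Set N = False.
  then (NOT C OR N) forces C = False.
  then (C OR NOT H) forces H = False.
  then (C OR NOT D) forces D = False.
  then (NOT A OR H) forces A = False.
Set G = True.
All clauses satisfied.

M = True, N = False, H = False, C = False, D = False, G = True, A = False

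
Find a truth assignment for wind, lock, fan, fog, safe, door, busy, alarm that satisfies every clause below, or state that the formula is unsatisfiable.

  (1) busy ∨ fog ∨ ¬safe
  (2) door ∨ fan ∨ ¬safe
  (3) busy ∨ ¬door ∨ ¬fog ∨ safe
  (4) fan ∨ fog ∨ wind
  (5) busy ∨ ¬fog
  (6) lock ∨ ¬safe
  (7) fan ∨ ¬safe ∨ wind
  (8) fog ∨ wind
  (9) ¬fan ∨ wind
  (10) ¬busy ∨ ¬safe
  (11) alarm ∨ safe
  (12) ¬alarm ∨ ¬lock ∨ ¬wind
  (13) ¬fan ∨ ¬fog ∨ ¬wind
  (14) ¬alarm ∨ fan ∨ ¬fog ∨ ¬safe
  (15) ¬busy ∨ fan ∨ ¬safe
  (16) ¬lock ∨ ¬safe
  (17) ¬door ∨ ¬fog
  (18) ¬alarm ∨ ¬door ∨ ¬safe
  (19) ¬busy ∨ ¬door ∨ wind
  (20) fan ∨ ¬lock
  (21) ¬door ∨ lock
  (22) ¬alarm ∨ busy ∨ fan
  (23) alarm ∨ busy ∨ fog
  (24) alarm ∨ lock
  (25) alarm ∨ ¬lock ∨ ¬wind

Set wind = True.
Try lock = True:
  (¬alarm ∨ ¬lock ∨ ¬wind) forces alarm = False.
  clause (alarm ∨ ¬lock ∨ ¬wind) is falsified — backtrack.
So lock = False.
  then (lock ∨ ¬safe) forces safe = False.
  then (alarm ∨ safe) forces alarm = True.
  then (¬door ∨ lock) forces door = False.
Set fan = False.
  then (¬alarm ∨ busy ∨ fan) forces busy = True.
Set fog = True.
All clauses satisfied.

wind = True, lock = False, fan = False, fog = True, safe = False, door = False, busy = True, alarm = True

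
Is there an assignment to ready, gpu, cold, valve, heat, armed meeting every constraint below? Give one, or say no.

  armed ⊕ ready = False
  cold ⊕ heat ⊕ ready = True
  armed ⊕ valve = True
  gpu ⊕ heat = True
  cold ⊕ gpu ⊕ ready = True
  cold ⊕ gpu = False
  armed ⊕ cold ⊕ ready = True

The formula is unsatisfiable.

Adding constraints 2, 4, 5 mod 2: every variable appears an even number of times on the left, so the left side is 0.
But the right sides sum to 1 (mod 2). 0 ≠ 1 — the system is inconsistent.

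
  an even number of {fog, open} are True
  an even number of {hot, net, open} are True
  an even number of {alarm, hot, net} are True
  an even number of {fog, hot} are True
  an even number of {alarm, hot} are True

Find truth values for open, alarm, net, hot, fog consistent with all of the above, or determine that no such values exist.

open: True, alarm: True, net: False, hot: True, fog: True

{fog, open}: 2 true → even ✓
{hot, net, open}: 2 true → even ✓
{alarm, hot, net}: 2 true → even ✓
{fog, hot}: 2 true → even ✓
{alarm, hot}: 2 true → even ✓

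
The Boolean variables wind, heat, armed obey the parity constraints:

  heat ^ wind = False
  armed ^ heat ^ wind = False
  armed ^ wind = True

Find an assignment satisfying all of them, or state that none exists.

wind=T, heat=T, armed=F

heat ^ wind = T ^ T = False ✓
armed ^ heat ^ wind = F ^ T ^ T = False ✓
armed ^ wind = F ^ T = True ✓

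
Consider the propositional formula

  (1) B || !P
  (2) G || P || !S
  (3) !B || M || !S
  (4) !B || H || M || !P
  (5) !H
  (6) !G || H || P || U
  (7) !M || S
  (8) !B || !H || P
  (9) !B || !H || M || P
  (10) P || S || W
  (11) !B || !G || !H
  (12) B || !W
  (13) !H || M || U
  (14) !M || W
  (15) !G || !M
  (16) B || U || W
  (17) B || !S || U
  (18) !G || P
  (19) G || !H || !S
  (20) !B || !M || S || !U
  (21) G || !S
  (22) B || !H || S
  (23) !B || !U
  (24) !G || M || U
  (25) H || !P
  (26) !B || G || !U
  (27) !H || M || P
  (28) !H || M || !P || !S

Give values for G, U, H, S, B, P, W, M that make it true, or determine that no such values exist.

Unit clause (!H) forces H = False.
In (H || !P) only !P is left, so P = False.
In (!G || P) only !G is left, so G = False.
In (G || !S) only !S is left, so S = False.
In (!M || S) only !M is left, so M = False.
In (P || S || W) only W is left, so W = True.
In (B || !W) only B is left, so B = True.
In (!B || !U) only !U is left, so U = False.
All clauses satisfied.

G: False, U: False, H: False, S: False, B: True, P: False, W: True, M: False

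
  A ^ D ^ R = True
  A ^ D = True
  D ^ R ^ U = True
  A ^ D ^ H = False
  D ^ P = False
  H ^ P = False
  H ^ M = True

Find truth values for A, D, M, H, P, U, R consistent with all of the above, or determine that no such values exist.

A = False, D = True, M = False, H = True, P = True, U = False, R = False

A ^ D ^ R = F ^ T ^ F = True ✓
A ^ D = F ^ T = True ✓
D ^ R ^ U = T ^ F ^ F = True ✓
A ^ D ^ H = F ^ T ^ T = False ✓
D ^ P = T ^ T = False ✓
H ^ P = T ^ T = False ✓
H ^ M = T ^ F = True ✓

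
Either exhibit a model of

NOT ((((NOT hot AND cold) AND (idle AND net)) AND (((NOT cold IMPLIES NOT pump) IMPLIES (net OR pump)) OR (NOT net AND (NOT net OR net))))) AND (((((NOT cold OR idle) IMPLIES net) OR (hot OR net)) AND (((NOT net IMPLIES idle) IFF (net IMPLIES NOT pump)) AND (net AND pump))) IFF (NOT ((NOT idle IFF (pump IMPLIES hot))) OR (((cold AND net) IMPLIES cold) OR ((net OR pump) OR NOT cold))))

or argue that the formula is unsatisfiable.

The conjunct ((((NOT cold OR idle) IMPLIES net) OR (hot OR net)) AND (((NOT net IMPLIES idle) IFF (net IMPLIES NOT pump)) AND (net AND pump))) IFF (NOT ((NOT idle IFF (pump IMPLIES hot))) OR (((cold AND net) IMPLIES cold) OR ((net OR pump) OR NOT cold))) is unsatisfiable on its own:
  net = True: simplifies to NOT pump AND pump.
    pump = True: the conjunct NOT pump is False.
    pump = False: the conjunct pump is False.
  net = False: this becomes ((NOT ((NOT cold OR idle)) OR hot) AND False) IFF (NOT ((NOT idle IFF (pump IMPLIES hot))) OR True) = False.
So the whole conjunction is unsatisfiable.

Unsatisfiable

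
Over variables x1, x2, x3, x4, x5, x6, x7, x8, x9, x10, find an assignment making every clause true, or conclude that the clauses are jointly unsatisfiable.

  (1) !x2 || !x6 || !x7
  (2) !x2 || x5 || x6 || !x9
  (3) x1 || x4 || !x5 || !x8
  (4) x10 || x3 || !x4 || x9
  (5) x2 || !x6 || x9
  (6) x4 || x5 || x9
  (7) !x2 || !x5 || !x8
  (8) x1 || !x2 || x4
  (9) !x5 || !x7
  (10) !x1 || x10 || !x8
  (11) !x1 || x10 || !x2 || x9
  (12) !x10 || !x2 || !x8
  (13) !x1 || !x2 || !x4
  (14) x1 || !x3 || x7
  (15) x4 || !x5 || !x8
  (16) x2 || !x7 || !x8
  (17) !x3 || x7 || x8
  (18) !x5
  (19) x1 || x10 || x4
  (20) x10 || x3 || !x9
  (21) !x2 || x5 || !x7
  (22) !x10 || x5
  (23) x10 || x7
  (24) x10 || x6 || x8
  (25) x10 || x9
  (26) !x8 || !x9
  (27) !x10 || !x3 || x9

x1 = True, x2 = False, x3 = True, x4 = True, x5 = False, x6 = True, x7 = True, x8 = False, x9 = True, x10 = False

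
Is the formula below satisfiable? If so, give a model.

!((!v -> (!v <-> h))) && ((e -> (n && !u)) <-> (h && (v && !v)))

e = True, n = False, v = False, h = False, u = True

  !((!v -> (!v <-> h))) = True
    !v -> (!v <-> h) = False
      !v = True
      !v <-> h = False
        !v = True
  (e -> (n && !u)) <-> (h && (v && !v)) = True
    e -> (n && !u) = False
      n && !u = False
        !u = False
    h && (v && !v) = False
      v && !v = False
        !v = True
Both conjuncts True, so the formula holds.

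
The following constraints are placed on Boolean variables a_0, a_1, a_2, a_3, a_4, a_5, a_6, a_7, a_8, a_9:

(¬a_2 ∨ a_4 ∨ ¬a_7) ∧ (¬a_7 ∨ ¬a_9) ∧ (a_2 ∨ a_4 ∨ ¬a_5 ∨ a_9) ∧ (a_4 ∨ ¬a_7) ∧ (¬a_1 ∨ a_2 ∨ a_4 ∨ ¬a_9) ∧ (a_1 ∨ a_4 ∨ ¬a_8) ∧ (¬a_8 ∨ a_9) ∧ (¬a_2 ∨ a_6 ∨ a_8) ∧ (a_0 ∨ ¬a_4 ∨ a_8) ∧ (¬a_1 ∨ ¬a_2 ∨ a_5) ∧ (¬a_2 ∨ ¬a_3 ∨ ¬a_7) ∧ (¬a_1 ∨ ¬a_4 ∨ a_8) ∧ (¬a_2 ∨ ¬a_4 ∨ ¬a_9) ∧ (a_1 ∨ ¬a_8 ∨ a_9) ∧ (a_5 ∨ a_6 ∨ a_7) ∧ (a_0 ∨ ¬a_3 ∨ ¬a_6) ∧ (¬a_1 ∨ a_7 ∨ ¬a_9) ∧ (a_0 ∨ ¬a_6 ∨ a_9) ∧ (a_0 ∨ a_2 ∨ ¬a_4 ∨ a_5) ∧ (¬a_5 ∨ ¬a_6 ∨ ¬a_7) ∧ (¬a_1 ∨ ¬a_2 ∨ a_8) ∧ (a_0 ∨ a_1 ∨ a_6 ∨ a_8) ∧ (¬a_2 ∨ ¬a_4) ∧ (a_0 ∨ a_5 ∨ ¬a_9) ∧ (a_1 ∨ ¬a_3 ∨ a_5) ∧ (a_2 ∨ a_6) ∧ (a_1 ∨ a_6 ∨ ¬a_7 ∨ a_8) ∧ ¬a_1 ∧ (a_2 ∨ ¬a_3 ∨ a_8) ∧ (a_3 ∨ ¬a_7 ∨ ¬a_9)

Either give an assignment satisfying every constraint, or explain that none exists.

Unit clause (¬a_1) forces a_1 = False.
Set a_0 = True.
Set a_2 = True.
  then (¬a_2 ∨ ¬a_4) forces a_4 = False.
  then (¬a_2 ∨ a_4 ∨ ¬a_7) forces a_7 = False.
  then (a_1 ∨ a_4 ∨ ¬a_8) forces a_8 = False.
  then (¬a_2 ∨ a_6 ∨ a_8) forces a_6 = True.
Set a_3 = False.
Set a_5 = True.
Set a_9 = False.
All clauses satisfied.

a_0 = True, a_1 = False, a_2 = True, a_3 = False, a_4 = False, a_5 = True, a_6 = True, a_7 = False, a_8 = False, a_9 = False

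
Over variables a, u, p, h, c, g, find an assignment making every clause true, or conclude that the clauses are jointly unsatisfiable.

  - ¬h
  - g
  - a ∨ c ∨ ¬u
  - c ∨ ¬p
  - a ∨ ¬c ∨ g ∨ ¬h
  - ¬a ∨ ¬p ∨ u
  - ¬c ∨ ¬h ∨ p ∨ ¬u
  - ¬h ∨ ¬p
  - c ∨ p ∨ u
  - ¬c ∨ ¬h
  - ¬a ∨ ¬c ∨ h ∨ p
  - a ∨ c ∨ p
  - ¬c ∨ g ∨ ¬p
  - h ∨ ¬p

a: True; u: True; p: False; h: False; c: False; g: True

Unit clause (¬h) forces h = False.
Unit clause (g) forces g = True.
In (h ∨ ¬p) only ¬p is left, so p = False.
Set a = True.
  then (¬a ∨ ¬c ∨ h ∨ p) forces c = False.
  then (c ∨ p ∨ u) forces u = True.
All clauses satisfied.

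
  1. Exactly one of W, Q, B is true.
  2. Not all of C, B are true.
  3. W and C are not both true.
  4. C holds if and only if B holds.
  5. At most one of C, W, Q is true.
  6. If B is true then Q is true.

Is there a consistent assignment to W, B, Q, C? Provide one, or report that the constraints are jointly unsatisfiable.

W = False, B = False, Q = True, C = False

  (1) {W, Q, B}: 1 true — exactly one ✓
  (2) {C, B}: 0/2 true — not all ✓
  (3) W=F, C=F — not both ✓
  (4) C=F, B=F — same ✓
  (5) {C, W, Q}: 1 true — at most one ✓
  (6) B=F ⇒ Q: vacuous ✓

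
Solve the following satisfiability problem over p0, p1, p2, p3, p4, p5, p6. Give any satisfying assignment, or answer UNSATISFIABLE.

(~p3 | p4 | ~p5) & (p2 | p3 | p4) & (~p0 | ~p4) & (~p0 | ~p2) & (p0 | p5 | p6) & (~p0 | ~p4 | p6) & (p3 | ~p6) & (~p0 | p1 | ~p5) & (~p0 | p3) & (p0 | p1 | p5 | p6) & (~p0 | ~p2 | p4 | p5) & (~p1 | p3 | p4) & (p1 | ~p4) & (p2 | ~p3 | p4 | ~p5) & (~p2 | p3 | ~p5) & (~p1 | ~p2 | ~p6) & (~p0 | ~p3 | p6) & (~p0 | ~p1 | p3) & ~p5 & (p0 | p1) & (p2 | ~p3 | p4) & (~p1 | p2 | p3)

p0 = False, p1 = True, p2 = False, p3 = True, p4 = True, p5 = False, p6 = True

Unit clause (~p5) forces p5 = False.
Try p0 = True:
  (~p0 | ~p4) forces p4 = False.
  (~p0 | ~p2) forces p2 = False.
  (p2 | p3 | p4) forces p3 = True.
  clause (p2 | ~p3 | p4) is falsified — backtrack.
So p0 = False.
  then (p0 | p5 | p6) forces p6 = True.
  then (p3 | ~p6) forces p3 = True.
  then (p0 | p1) forces p1 = True.
  then (~p1 | ~p2 | ~p6) forces p2 = False.
  then (p2 | ~p3 | p4) forces p4 = True.
All clauses satisfied.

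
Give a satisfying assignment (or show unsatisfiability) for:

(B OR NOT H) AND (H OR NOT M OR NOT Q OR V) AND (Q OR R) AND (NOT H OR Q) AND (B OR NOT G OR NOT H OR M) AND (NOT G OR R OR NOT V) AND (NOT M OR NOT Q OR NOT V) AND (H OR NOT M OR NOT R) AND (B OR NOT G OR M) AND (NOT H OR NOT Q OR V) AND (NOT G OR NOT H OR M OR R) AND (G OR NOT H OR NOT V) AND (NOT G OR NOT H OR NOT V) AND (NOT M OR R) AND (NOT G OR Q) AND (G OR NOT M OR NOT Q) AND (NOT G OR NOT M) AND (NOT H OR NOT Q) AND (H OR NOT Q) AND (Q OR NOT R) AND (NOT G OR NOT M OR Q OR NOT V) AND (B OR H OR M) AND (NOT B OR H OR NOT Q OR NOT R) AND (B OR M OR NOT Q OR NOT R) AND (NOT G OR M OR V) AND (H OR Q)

Case Q = True:
  (NOT H OR NOT Q) forces H = False.
  Clause (H OR NOT Q) is falsified — contradiction.
Case Q = False:
  (Q OR R) forces R = True.
  Clause (Q OR NOT R) is falsified — contradiction.
Both cases fail, so the formula is unsatisfiable.

UNSATISFIABLE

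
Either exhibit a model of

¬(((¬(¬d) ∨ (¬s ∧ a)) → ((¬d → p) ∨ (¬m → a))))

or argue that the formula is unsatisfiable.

No satisfying assignment exists.

Case a = True: the formula becomes ¬(((¬(¬d) ∨ ¬s) → True)) = False.
Case a = False: the formula simplifies to ¬((¬(¬d) → ((¬d → p) ∨ m))).
  d = True: this becomes ¬((True → True)) = False.
  d = False: this becomes ¬((False → (p ∨ m))) = False.
Both cases fail — unsatisfiable.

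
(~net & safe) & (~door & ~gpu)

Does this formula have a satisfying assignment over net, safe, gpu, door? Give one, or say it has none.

net = False, safe = True, gpu = False, door = False

  ~net & safe = True
    ~net = True
  ~door & ~gpu = True
    ~door = True
    ~gpu = True
Both conjuncts True, so the formula holds.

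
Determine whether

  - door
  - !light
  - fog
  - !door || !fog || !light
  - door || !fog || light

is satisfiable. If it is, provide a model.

Unit clause (door) forces door = True.
Unit clause (!light) forces light = False.
Unit clause (fog) forces fog = True.
Check each clause:
  (door): door holds.
  (!light): !light holds.
  (fog): fog holds.
  (!door || !fog || !light): !light holds.
  (door || !fog || light): door holds.
All clauses satisfied.

door=T, fog=T, light=F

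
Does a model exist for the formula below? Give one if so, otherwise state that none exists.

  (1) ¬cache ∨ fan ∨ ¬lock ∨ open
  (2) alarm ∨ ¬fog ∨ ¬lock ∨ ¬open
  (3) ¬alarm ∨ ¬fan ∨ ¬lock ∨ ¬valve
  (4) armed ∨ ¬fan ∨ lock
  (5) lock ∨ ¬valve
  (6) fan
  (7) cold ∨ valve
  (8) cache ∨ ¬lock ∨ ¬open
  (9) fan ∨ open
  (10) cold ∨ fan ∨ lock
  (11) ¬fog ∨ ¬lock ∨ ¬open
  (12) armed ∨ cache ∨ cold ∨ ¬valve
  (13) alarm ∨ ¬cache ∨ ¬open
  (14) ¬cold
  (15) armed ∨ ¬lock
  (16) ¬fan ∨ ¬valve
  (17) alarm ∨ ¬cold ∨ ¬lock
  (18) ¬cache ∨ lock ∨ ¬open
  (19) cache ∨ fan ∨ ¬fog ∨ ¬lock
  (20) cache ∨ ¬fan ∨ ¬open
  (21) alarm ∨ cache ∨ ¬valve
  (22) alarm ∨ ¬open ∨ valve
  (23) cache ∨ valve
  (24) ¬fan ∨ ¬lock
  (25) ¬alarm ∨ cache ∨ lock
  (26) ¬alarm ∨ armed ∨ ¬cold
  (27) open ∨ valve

Case fan = True:
  (¬cold) forces cold = False.
  (cold ∨ valve) forces valve = True.
  Clause (¬fan ∨ ¬valve) is falsified — contradiction.
Case fan = False:
  Clause (fan) is falsified — contradiction.
Both cases fail, so the formula is unsatisfiable.

UNSATISFIABLE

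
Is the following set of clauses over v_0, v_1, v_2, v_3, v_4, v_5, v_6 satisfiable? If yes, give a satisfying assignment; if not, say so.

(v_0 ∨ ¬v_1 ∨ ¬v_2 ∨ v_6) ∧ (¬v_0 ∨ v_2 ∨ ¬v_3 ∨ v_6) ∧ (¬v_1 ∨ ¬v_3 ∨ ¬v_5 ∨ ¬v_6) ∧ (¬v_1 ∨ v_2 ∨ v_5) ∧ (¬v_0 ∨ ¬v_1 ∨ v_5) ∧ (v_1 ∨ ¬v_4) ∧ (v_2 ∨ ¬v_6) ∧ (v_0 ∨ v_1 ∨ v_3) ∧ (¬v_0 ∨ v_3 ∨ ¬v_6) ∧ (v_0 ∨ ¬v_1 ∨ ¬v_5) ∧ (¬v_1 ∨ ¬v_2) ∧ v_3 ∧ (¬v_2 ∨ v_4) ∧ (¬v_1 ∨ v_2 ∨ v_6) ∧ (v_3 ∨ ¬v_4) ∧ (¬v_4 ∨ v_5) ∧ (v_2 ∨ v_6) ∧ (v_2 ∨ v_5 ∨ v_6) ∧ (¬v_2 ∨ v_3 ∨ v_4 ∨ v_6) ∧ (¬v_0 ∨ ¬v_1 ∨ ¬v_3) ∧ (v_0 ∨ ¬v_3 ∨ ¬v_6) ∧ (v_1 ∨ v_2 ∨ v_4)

No satisfying assignment exists.

Case v_2 = True:
  (¬v_1 ∨ ¬v_2) forces v_1 = False.
  (v_1 ∨ ¬v_4) forces v_4 = False.
  Clause (¬v_2 ∨ v_4) is falsified — contradiction.
Case v_2 = False:
  (v_2 ∨ ¬v_6) forces v_6 = False.
  Clause (v_2 ∨ v_6) is falsified — contradiction.
Both cases fail, so the formula is unsatisfiable.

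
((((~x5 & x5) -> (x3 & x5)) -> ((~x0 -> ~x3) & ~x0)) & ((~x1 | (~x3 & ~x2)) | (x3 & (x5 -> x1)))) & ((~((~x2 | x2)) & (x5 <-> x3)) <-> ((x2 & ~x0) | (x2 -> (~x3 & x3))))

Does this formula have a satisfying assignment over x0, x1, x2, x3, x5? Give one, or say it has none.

No satisfying assignment exists.

Case x2 = True: the formula simplifies to ((((~x5 & x5) -> (x3 & x5)) -> ((~x0 -> ~x3) & ~x0)) & (~x1 | (x3 & (x5 -> x1)))) & ~((~x0 | (~x3 & x3))).
  x0 = True: simplifies to (~(((~x5 & x5) -> (x3 & x5))) & (~x1 | (x3 & (x5 -> x1)))) & ~((~x3 & x3)).
    x5 = True: the conjunct ~(((~x5 & x5) -> (x3 & x5))) becomes ~((False -> x3)) = False.
    x5 = False: the conjunct ~(((~x5 & x5) -> (x3 & x5))) becomes ~((False -> False)) = False.
  x0 = False: the conjunct ~((~x0 | (~x3 & x3))) becomes ~((True | (~x3 & x3))) = False.
Case x2 = False: the conjunct (~((~x2 | x2)) & (x5 <-> x3)) <-> ((x2 & ~x0) | (x2 -> (~x3 & x3))) becomes (False & (x5 <-> x3)) <-> (False | True) = False.
Both cases fail — unsatisfiable.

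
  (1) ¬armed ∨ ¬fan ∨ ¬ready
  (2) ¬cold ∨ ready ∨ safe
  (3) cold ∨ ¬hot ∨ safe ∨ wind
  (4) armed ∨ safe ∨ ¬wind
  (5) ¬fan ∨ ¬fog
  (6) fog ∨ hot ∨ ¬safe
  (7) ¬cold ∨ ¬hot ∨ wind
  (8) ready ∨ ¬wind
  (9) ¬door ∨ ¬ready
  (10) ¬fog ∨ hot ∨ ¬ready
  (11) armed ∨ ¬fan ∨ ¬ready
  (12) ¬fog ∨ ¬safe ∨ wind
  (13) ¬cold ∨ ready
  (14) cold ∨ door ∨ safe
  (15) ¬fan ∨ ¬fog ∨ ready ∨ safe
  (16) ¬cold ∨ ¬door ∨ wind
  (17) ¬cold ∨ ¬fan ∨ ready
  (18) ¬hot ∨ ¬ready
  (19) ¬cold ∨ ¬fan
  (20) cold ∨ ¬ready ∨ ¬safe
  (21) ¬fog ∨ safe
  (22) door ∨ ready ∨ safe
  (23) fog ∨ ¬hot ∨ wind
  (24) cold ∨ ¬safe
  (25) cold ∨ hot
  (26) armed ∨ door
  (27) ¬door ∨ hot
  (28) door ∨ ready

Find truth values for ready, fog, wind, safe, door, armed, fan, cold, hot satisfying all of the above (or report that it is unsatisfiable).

Try ready = False:
  (ready ∨ ¬wind) forces wind = False.
  (¬cold ∨ ready) forces cold = False.
  (cold ∨ ¬safe) forces safe = False.
  (cold ∨ ¬hot ∨ safe ∨ wind) forces hot = False.
  clause (cold ∨ hot) is falsified — backtrack.
So ready = True.
  then (¬door ∨ ¬ready) forces door = False.
  then (¬hot ∨ ¬ready) forces hot = False.
  then (cold ∨ hot) forces cold = True.
  then (armed ∨ door) forces armed = True.
  then (¬armed ∨ ¬fan ∨ ¬ready) forces fan = False.
  then (¬fog ∨ hot ∨ ¬ready) forces fog = False.
  then (fog ∨ hot ∨ ¬safe) forces safe = False.
Set wind = False.
All clauses satisfied.

ready=T, fog=F, wind=F, safe=F, door=F, armed=T, fan=F, cold=T, hot=F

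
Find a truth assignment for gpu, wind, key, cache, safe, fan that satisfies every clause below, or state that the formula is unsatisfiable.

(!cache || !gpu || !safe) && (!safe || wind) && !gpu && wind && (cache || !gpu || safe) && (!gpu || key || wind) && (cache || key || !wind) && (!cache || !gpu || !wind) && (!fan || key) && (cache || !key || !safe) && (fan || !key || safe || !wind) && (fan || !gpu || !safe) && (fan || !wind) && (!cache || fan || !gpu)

gpu = False, wind = True, key = True, cache = True, safe = False, fan = True

Unit clause (!gpu) forces gpu = False.
Unit clause (wind) forces wind = True.
In (fan || !wind) only fan is left, so fan = True.
In (!fan || key) only key is left, so key = True.
Set cache = True.
Set safe = False.
All clauses satisfied.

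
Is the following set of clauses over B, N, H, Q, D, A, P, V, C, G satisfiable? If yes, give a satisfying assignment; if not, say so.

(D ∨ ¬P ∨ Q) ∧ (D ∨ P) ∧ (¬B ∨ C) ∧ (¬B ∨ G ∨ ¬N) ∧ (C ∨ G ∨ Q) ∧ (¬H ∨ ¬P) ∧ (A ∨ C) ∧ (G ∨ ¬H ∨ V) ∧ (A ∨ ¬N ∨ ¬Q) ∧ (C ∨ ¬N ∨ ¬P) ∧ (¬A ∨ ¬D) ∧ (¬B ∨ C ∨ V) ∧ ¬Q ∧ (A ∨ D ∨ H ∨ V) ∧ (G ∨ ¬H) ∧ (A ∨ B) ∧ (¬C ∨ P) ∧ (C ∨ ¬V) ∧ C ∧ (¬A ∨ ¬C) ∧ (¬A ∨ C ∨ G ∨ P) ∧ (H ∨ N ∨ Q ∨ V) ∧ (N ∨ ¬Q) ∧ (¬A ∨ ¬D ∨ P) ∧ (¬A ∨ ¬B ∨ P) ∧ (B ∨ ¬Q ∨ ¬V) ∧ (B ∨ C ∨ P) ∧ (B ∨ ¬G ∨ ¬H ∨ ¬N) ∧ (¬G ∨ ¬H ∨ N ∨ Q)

B = True; N = True; H = False; Q = False; D = True; A = False; P = True; V = False; C = True; G = True

Unit clause (¬Q) forces Q = False.
Unit clause (C) forces C = True.
In (¬A ∨ ¬C) only ¬A is left, so A = False.
In (A ∨ B) only B is left, so B = True.
In (¬C ∨ P) only P is left, so P = True.
In (D ∨ ¬P ∨ Q) only D is left, so D = True.
In (¬H ∨ ¬P) only ¬H is left, so H = False.
Set N = True.
  then (¬B ∨ G ∨ ¬N) forces G = True.
Set V = False.
All clauses satisfied.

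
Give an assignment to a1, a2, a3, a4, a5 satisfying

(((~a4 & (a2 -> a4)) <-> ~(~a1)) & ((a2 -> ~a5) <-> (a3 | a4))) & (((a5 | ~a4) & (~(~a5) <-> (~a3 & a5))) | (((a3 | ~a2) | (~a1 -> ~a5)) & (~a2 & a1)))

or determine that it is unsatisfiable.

a1 = False; a2 = True; a3 = True; a4 = False; a5 = False

  ((~a4 & (a2 -> a4)) <-> ~(~a1)) & ((a2 -> ~a5) <-> (a3 | a4)) = True
    (~a4 & (a2 -> a4)) <-> ~(~a1) = True
      ~a4 & (a2 -> a4) = False
        ~a4 = True
        a2 -> a4 = False
      ~(~a1) = False
        ~a1 = True
    (a2 -> ~a5) <-> (a3 | a4) = True
      a2 -> ~a5 = True
        ~a5 = True
      a3 | a4 = True
  ((a5 | ~a4) & (~(~a5) <-> (~a3 & a5))) | (((a3 | ~a2) | (~a1 -> ~a5)) & (~a2 & a1)) = True
    (a5 | ~a4) & (~(~a5) <-> (~a3 & a5)) = True
      a5 | ~a4 = True
        ~a4 = True
      ~(~a5) <-> (~a3 & a5) = True
        ~(~a5) = False
          ~a5 = True
        ~a3 & a5 = False
          ~a3 = False
    ((a3 | ~a2) | (~a1 -> ~a5)) & (~a2 & a1) = False
      (a3 | ~a2) | (~a1 -> ~a5) = True
        a3 | ~a2 = True
          ~a2 = False
        ~a1 -> ~a5 = True
          ~a1 = True
          ~a5 = True
      ~a2 & a1 = False
        ~a2 = False
Both conjuncts True, so the formula holds.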